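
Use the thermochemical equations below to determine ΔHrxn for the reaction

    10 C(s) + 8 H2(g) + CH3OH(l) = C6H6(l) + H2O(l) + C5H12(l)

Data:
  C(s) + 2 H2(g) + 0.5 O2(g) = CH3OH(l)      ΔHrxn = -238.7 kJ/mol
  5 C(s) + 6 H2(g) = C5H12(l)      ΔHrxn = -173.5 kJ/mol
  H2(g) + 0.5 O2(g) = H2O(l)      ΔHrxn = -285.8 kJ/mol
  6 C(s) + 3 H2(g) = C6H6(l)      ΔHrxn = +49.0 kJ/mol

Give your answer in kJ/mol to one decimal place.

equation 1 reversed (reverse to put CH3OH(l) on the reactant side): +238.7 kJ/mol
equation 2 as written (C5H12(l) already on the product side): -173.5 kJ/mol
equation 3 as written (H2O(l) already on the product side): -285.8 kJ/mol
equation 4 as written (C6H6(l) already on the product side): +49.0 kJ/mol
ΔHrxn = (+238.7) + (-173.5) + (-285.8) + (+49.0) = -171.6 kJ/mol

ΔHrxn = -171.6 kJ/mol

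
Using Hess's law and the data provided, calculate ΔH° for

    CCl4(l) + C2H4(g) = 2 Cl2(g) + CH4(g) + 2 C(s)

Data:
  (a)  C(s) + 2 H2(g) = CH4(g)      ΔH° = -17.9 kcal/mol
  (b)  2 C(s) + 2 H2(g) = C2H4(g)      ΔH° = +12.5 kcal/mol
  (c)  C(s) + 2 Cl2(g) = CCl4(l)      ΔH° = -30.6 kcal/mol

ΔH° = 0.2 kcal/mol

(a) as written (CH4(g) already on the product side): -17.9 kcal/mol
(b) reversed (C2H4(g) must end up as a reactant): -12.5 kcal/mol
(c) reversed (CCl4(l) must end up as a reactant): +30.6 kcal/mol
Combining the equations, ΔH° = (1)·(-17.9) + (-1)·(+12.5) + (-1)·(-30.6) = 0.2 kcal/mol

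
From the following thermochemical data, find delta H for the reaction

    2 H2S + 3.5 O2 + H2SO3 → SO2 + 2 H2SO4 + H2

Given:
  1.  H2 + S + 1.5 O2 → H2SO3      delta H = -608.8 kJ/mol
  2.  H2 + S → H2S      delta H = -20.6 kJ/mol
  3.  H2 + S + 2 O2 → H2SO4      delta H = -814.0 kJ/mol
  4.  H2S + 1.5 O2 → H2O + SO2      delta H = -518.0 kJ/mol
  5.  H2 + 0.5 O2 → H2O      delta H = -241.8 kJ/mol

delta H = -1274.8 kJ/mol

eq. 1 reversed: +608.8 kJ/mol
eq. 2 reversed: +20.6 kJ/mol
eq. 3 × 2: (2)·(-814.0) = -1628.0 kJ/mol
eq. 4 as written: -518.0 kJ/mol
eq. 5 reversed: +241.8 kJ/mol
delta H = (-1)·(-608.8) + (-1)·(-20.6) + (2)·(-814.0) + (1)·(-518.0) + (-1)·(-241.8) = -1274.8 kJ/mol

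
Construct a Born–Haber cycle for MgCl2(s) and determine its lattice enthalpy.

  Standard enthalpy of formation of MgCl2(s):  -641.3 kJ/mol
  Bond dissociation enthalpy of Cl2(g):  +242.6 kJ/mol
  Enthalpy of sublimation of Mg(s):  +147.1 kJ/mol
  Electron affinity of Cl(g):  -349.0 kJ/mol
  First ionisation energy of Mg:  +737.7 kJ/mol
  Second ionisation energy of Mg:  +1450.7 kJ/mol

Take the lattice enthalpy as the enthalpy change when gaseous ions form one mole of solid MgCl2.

ΔHf° = 1·ΔHsub + 1·(ΣIE) + 1·D(Cl2) + 2·EA + U
-641.3 = 1·(+147.1) + 1·(+2188.4) + 1·(+242.6) + 2·(-349.0) + U
U = -641.3 − (+1880.1) = -2521.4 kJ/mol

U = -2521.4 kJ/mol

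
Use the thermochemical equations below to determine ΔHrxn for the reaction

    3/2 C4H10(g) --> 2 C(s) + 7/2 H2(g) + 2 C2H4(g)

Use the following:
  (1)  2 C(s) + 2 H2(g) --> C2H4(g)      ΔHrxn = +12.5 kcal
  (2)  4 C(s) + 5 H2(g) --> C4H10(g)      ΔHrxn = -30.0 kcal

(1) × 2 (×2 to match 2 C2H4(g) in the target): (2)·(+12.5) = +25.0 kcal
(2) reversed and × 3/2 (reverse to put C4H10(g) on the reactant side; ×3/2 to match 3/2 C4H10(g) in the target): (-3/2)·(-30.0) = +45.0 kcal
Summing the manipulated equations, ΔHrxn = (2)·(+12.5) + (-3/2)·(-30.0) = 70.0 kcal

ΔHrxn = 70.0 kcal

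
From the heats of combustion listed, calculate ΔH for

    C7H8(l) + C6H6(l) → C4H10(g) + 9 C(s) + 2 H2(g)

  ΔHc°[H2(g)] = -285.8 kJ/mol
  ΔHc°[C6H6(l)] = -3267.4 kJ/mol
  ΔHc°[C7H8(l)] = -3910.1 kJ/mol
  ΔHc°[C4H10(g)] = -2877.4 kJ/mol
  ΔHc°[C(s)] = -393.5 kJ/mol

ΔH = -187.0 kJ/mol

Using ΔH = Σ nΔHc°(reactants) − Σ nΔHc°(products):
= [1·(-3910.1) + 1·(-3267.4)] − [1·(-2877.4) + 9·(-393.5) + 2·(-285.8)]
= -187.0 kJ/mol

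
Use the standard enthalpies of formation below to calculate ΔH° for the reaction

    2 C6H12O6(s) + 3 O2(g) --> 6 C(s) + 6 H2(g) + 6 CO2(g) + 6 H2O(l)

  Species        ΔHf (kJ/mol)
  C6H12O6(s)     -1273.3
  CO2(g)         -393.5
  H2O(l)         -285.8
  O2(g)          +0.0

ΔH° = -1529.2 kJ/mol

ΔH°rxn = Σ nΔHf°(products) − Σ nΔHf°(reactants).
Products: 6·(+0.0) + 6·(+0.0) + 6·(-393.5) + 6·(-285.8) = -4075.8
Reactants: 2·(-1273.3) + 3·(+0.0) = -2546.6
ΔH° = (-4075.8) − (-2546.6) = -1529.2 kJ/mol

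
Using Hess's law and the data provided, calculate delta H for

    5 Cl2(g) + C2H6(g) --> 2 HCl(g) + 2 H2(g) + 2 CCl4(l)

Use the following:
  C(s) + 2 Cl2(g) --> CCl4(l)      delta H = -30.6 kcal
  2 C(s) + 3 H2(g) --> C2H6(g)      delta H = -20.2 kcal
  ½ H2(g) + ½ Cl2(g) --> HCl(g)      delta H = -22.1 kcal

equation 1 × 2: (2)·(-30.6) = -61.2 kcal
equation 2 reversed: +20.2 kcal
equation 3 × 2: (2)·(-22.1) = -44.2 kcal
delta H = (2)·(-30.6) + (-1)·(-20.2) + (2)·(-22.1) = -85.2 kcal

delta H = -85.2 kcal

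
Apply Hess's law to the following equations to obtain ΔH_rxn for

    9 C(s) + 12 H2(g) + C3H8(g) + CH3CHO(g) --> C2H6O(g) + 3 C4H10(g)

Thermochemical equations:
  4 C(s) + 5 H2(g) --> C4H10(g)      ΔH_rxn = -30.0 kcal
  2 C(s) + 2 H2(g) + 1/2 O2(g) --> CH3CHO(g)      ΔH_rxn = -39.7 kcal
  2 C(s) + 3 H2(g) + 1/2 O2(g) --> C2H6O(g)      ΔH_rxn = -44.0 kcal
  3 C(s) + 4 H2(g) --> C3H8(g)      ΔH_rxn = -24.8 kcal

equation 1 × 3 (scale by 3 for the 3 C4H10(g)): (3)·(-30.0) = -90.0 kcal
equation 2 reversed (CH3CHO(g) must end up as a reactant): +39.7 kcal
equation 3 as written (C2H6O(g) already on the product side): -44.0 kcal
equation 4 reversed (reverse to put C3H8(g) on the reactant side): +24.8 kcal
Combining the equations, ΔH_rxn = (-90.0) + (+39.7) + (-44.0) + (+24.8) = -69.5 kcal

ΔH_rxn = -69.5 kcal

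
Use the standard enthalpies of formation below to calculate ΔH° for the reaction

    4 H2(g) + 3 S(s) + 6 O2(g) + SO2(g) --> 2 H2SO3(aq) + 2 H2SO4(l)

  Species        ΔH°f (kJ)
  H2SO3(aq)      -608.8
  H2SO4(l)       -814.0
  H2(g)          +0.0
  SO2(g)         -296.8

ΔH° = -2548.8 kJ

Products: 2·(-608.8) + 2·(-814.0) = -2845.6
Reactants: 4·(+0.0) + 3·(+0.0) + 6·(+0.0) + 1·(-296.8) = -296.8
ΔH° = (-2845.6) − (-296.8) = -2548.8 kJ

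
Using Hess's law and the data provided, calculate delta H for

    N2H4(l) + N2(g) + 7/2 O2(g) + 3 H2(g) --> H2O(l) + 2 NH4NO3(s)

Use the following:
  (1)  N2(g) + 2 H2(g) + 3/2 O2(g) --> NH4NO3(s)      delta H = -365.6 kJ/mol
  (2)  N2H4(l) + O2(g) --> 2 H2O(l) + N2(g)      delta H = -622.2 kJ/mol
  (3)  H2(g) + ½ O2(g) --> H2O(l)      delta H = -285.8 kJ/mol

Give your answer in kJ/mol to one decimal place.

(1) × 2: (2)·(-365.6) = -731.2 kJ/mol
(2) as written: -622.2 kJ/mol
(3) reversed: +285.8 kJ/mol
Combining the equations, delta H = (2)·(-365.6) + (1)·(-622.2) + (-1)·(-285.8) = -1067.6 kJ/mol

delta H = -1067.6 kJ/mol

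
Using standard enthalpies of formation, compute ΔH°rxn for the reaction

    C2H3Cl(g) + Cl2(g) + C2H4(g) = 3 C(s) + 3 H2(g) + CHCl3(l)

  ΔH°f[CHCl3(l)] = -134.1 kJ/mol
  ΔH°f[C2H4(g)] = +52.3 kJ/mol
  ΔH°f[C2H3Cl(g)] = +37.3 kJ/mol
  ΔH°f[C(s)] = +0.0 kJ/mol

ΔH°rxn = -223.7 kJ/mol

ΔH°rxn = Σ nΔHf°(products) − Σ nΔHf°(reactants).
Products: 3·(+0.0) + 3·(+0.0) + 1·(-134.1) = -134.1
Reactants: 1·(+37.3) + 1·(+0.0) + 1·(+52.3) = +89.6
ΔH°rxn = (-134.1) − (+89.6) = -223.7 kJ/mol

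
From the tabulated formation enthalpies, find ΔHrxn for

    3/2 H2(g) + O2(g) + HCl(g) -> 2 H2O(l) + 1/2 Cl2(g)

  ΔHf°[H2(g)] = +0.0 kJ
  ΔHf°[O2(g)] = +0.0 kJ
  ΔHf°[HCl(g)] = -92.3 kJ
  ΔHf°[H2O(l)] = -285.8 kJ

ΔHrxn = -479.3 kJ

Products: 2·(-285.8) + 1/2·(+0.0) = -571.6
Reactants: 3/2·(+0.0) + 1·(+0.0) + 1·(-92.3) = -92.3
ΔHrxn = (-571.6) − (-92.3) = -479.3 kJ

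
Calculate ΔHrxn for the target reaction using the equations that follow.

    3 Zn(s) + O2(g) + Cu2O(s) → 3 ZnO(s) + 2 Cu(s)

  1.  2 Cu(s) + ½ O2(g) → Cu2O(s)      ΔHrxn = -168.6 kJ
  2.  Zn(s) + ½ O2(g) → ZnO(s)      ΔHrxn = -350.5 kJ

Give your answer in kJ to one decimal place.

ΔHrxn = -882.9 kJ

eq. 1 reversed (reverse to put Cu2O(s) on the reactant side): +168.6 kJ
eq. 2 × 3 (×3 to match 3 ZnO(s) in the target): (3)·(-350.5) = -1051.5 kJ
ΔHrxn = (-1)·(-168.6) + (3)·(-350.5) = -882.9 kJ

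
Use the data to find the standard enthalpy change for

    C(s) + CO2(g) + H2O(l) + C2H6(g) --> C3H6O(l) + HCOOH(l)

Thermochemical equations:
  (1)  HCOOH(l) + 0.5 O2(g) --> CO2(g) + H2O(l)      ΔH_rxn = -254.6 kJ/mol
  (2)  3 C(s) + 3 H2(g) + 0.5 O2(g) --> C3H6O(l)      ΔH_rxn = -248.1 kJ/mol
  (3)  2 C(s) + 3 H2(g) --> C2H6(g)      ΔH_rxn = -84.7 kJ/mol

ΔH_rxn = 91.2 kJ/mol

(1) reversed: +254.6 kJ/mol
(2) as written: -248.1 kJ/mol
(3) reversed: +84.7 kJ/mol
ΔH_rxn = (-1)·(-254.6) + (1)·(-248.1) + (-1)·(-84.7) = 91.2 kJ/mol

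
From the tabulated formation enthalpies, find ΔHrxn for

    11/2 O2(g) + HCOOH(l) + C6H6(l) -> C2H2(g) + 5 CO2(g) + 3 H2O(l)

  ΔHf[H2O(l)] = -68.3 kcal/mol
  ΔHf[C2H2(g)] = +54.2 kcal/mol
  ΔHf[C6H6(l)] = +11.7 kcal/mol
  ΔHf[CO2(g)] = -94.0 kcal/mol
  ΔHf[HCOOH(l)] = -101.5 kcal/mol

Products: 1·(+54.2) + 5·(-94.0) + 3·(-68.3) = -620.7
Reactants: 11/2·(+0.0) + 1·(-101.5) + 1·(+11.7) = -89.8
ΔHrxn = (-620.7) − (-89.8) = -530.9 kcal/mol

ΔHrxn = -530.9 kcal/mol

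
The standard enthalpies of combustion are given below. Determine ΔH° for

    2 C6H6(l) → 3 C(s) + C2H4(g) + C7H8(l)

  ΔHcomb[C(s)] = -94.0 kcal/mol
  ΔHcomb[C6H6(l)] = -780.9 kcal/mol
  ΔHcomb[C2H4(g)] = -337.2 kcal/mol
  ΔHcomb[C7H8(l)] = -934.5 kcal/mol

With combustion enthalpies, reactants minus products:
= [2·(-780.9)] − [3·(-94.0) + 1·(-337.2) + 1·(-934.5)]
= -8.1 kcal/mol

ΔH° = -8.1 kcal/mol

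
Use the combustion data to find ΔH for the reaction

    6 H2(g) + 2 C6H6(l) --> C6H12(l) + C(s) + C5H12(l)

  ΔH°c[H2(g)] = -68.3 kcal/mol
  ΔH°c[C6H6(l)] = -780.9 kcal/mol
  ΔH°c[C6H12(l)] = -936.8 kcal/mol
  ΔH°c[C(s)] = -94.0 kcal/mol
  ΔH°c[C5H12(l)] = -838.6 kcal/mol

Using ΔH = Σ nΔHc°(reactants) − Σ nΔHc°(products):
= [6·(-68.3) + 2·(-780.9)] − [1·(-936.8) + 1·(-94.0) + 1·(-838.6)]
= -102.2 kcal/mol

ΔH = -102.2 kcal/mol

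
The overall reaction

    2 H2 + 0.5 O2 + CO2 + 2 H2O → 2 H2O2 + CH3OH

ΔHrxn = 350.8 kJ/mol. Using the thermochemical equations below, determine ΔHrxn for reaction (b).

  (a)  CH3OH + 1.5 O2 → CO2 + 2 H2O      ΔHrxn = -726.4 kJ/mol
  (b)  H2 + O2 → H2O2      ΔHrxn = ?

ΔHrxn = -187.8 kJ/mol

(a) reversed: +726.4 kJ/mol
(b) × 2: contributes 2·x
+350.8 = (+726.4) + 2·x
x = (+350.8 − (+726.4)) / (2) = -187.8 kJ/mol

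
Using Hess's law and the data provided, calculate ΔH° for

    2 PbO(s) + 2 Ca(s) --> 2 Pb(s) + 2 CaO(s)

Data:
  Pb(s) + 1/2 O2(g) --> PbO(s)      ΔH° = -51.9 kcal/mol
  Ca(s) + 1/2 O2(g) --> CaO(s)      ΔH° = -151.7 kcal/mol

equation 1 reversed and × 2: (-2)·(-51.9) = +103.8 kcal/mol
equation 2 × 2: (2)·(-151.7) = -303.4 kcal/mol
Summing the manipulated equations, ΔH° = (-2)·(-51.9) + (2)·(-151.7) = -199.6 kcal/mol

ΔH° = -199.6 kcal/mol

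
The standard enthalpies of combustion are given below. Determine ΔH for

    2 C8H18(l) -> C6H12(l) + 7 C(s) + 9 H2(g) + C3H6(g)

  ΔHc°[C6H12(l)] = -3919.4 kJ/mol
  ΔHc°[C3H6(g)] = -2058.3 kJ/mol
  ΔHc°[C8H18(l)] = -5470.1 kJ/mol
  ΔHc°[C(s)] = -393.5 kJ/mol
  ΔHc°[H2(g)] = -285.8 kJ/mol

ΔH = 364.2 kJ/mol

Using ΔH = Σ nΔHc°(reactants) − Σ nΔHc°(products):
= [2·(-5470.1)] − [1·(-3919.4) + 7·(-393.5) + 9·(-285.8) + 1·(-2058.3)]
= 364.2 kJ/mol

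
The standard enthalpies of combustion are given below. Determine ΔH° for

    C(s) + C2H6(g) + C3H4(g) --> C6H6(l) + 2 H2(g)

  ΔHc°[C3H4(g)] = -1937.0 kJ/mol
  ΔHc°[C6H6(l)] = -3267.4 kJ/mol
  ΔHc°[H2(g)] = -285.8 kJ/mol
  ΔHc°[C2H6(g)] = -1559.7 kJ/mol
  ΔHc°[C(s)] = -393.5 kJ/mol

ΔH° = -51.2 kJ/mol

Using ΔH = Σ nΔHc°(reactants) − Σ nΔHc°(products):
= [1·(-393.5) + 1·(-1559.7) + 1·(-1937.0)] − [1·(-3267.4) + 2·(-285.8)]
= -51.2 kJ/mol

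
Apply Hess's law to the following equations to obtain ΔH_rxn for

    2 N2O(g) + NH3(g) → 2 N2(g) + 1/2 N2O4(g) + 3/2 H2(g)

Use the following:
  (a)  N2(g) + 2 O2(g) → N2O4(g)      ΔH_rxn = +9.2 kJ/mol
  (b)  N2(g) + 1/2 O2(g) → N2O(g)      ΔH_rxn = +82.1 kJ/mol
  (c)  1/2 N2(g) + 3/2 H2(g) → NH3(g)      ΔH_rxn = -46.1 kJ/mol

(a) × 1/2: (1/2)·(+9.2) = +4.6 kJ/mol
(b) reversed and × 2: (-2)·(+82.1) = -164.2 kJ/mol
(c) reversed: +46.1 kJ/mol
ΔH_rxn = (+4.6) + (-164.2) + (+46.1) = -113.5 kJ/mol

ΔH_rxn = -113.5 kJ/mol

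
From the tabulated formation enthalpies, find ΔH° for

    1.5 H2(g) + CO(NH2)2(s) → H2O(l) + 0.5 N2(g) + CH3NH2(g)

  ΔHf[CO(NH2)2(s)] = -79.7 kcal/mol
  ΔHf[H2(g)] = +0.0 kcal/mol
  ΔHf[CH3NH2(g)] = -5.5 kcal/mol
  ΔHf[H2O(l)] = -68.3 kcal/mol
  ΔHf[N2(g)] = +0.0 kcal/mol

ΔH° = 5.9 kcal/mol

ΔH°rxn = Σ nΔHf°(products) − Σ nΔHf°(reactants).
Products: 1·(-68.3) + 1/2·(+0.0) + 1·(-5.5) = -73.8
Reactants: 3/2·(+0.0) + 1·(-79.7) = -79.7
ΔH° = (-73.8) − (-79.7) = 5.9 kcal/mol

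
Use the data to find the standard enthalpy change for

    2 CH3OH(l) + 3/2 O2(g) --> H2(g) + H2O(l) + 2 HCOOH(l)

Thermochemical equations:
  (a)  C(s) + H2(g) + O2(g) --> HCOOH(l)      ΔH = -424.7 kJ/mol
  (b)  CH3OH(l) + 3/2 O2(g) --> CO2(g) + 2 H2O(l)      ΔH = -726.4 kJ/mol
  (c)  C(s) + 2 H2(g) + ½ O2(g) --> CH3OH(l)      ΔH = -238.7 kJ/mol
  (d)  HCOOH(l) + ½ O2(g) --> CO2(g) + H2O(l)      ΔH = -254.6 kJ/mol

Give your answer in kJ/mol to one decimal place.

ΔH = -657.8 kJ/mol

(a) as written: -424.7 kJ/mol
(b) as written: -726.4 kJ/mol
(c) reversed: +238.7 kJ/mol
(d) reversed: +254.6 kJ/mol
ΔH = (-424.7) + (-726.4) + (+238.7) + (+254.6) = -657.8 kJ/mol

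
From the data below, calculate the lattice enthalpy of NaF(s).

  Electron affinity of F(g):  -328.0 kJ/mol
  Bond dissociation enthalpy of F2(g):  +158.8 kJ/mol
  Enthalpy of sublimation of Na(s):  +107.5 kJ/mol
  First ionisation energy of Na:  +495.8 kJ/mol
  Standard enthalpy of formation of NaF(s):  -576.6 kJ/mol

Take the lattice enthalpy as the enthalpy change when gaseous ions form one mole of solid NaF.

U = -931.3 kJ/mol

ΔHf° = 1·ΔHsub + 1·(ΣIE) + 1/2·D(F2) + 1·EA + U
-576.6 = 1·(+107.5) + 1·(+495.8) + 1/2·(+158.8) + 1·(-328.0) + U
U = -576.6 − (+354.7) = -931.3 kJ/mol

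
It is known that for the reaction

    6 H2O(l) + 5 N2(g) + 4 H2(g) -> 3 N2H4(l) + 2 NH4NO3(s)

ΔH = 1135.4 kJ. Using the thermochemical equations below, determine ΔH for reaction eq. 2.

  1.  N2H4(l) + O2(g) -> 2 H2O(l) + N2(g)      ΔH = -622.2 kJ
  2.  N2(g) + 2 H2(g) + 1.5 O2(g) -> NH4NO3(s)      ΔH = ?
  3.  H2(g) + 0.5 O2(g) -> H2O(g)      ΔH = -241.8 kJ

ΔH = -365.6 kJ

eq. 1 reversed and × 3: (-3)·(-622.2) = +1866.6 kJ
eq. 2 × 2: contributes 2·x
eq. 3: not needed.
+1135.4 = (+1866.6) + 2·x
x = (+1135.4 − (+1866.6)) / (2) = -365.6 kJ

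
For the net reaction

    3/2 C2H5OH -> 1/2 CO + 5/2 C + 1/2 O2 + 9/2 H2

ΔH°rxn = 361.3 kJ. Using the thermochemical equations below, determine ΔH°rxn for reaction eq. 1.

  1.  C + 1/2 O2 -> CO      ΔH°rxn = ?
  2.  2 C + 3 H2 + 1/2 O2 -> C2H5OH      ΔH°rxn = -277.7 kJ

eq. 1 × 1/2 (scale by 1/2 for the 1/2 CO): contributes 1/2·x
eq. 2 reversed and × 3/2 (reverse to put C2H5OH on the reactant side; ×3/2 to match 3/2 C2H5OH in the target): (-3/2)·(-277.7) = +416.55 kJ
+361.3 = (+416.55) + 1/2·x
x = (+361.3 − (+416.55)) / (1/2) = -110.5 kJ

ΔH°rxn = -110.5 kJ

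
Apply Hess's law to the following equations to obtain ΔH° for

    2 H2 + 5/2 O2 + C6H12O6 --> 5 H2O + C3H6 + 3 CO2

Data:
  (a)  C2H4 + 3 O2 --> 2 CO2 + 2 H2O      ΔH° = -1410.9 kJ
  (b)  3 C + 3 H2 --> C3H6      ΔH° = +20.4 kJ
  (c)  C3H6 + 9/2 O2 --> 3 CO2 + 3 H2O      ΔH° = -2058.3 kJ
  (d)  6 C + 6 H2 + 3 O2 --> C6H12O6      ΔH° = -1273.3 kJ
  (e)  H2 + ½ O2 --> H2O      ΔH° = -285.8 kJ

(a): not needed (C2H4 appears nowhere else).
(b) × 2: (2)·(+20.4) = +40.8 kJ
(c) as written: -2058.3 kJ
(d) reversed (C6H12O6 must end up as a reactant): +1273.3 kJ
(e) × 2: (2)·(-285.8) = -571.6 kJ
Combining the equations, ΔH° = (2)·(+20.4) + (1)·(-2058.3) + (-1)·(-1273.3) + (2)·(-285.8) = -1315.8 kJ

ΔH° = -1315.8 kJ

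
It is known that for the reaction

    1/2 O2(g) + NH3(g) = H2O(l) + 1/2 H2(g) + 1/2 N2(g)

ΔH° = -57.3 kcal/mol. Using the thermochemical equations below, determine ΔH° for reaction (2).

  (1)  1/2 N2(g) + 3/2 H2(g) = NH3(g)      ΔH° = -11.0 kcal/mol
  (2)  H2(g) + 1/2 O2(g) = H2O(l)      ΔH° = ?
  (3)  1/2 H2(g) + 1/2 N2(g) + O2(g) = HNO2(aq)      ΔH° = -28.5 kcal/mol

(1) reversed: +11.0 kcal/mol
(2) as written: contributes x
(3): not needed.
-57.3 = (+11.0) + x
x = (-57.3 − (+11.0)) / (1) = -68.3 kcal/mol

ΔH° = -68.3 kcal/mol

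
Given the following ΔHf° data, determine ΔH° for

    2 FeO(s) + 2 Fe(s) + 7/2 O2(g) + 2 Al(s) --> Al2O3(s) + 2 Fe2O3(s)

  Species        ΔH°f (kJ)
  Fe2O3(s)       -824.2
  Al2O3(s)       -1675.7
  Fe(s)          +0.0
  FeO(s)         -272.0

Products: 1·(-1675.7) + 2·(-824.2) = -3324.1
Reactants: 2·(-272.0) + 2·(+0.0) + 7/2·(+0.0) + 2·(+0.0) = -544.0
ΔH° = (-3324.1) − (-544.0) = -2780.1 kJ

ΔH° = -2780.1 kJ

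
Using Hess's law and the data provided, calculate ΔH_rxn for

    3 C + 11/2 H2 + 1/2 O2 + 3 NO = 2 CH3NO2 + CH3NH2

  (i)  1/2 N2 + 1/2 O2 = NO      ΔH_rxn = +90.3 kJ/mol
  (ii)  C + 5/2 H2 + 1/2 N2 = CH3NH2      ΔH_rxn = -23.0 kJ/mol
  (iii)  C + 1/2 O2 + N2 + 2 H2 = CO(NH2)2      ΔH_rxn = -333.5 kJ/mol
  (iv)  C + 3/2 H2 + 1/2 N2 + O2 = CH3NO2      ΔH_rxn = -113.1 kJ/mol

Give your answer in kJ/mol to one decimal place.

ΔH_rxn = -520.1 kJ/mol

(i) reversed and × 3: (-3)·(+90.3) = -270.9 kJ/mol
(ii) as written: -23.0 kJ/mol
(iii): not needed.
(iv) × 2: (2)·(-113.1) = -226.2 kJ/mol
By Hess's law, ΔH_rxn = (-270.9) + (-23.0) + (-226.2) = -520.1 kJ/mol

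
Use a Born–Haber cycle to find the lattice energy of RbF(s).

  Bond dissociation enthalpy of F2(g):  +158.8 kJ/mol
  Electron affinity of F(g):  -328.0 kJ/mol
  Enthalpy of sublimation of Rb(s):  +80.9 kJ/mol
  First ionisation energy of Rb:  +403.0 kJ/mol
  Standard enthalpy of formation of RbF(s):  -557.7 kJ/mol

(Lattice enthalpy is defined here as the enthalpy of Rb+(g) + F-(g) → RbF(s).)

U = -793.0 kJ/mol

ΔHf° = 1·ΔHsub + 1·(ΣIE) + 1/2·D(F2) + 1·EA + U
-557.7 = 1·(+80.9) + 1·(+403.0) + 1/2·(+158.8) + 1·(-328.0) + U
U = -557.7 − (+235.3) = -793.0 kJ/mol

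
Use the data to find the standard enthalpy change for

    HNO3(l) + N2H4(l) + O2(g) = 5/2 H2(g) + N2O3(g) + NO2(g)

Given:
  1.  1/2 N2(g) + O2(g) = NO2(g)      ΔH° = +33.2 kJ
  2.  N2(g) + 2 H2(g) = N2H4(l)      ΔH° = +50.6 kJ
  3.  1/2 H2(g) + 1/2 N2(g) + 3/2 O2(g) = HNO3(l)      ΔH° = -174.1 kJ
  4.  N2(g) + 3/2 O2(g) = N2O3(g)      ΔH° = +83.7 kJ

eq. 1 as written: +33.2 kJ
eq. 2 reversed: -50.6 kJ
eq. 3 reversed: +174.1 kJ
eq. 4 as written: +83.7 kJ
Summing the manipulated equations, ΔH° = (+33.2) + (-50.6) + (+174.1) + (+83.7) = 240.4 kJ

ΔH° = 240.4 kJ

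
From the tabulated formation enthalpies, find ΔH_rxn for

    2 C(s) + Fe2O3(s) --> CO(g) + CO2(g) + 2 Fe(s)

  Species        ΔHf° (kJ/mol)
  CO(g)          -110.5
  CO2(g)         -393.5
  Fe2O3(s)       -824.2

Products: 1·(-110.5) + 1·(-393.5) + 2·(+0.0) = -504.0
Reactants: 2·(+0.0) + 1·(-824.2) = -824.2
ΔH_rxn = (-504.0) − (-824.2) = 320.2 kJ/mol

ΔH_rxn = 320.2 kJ/mol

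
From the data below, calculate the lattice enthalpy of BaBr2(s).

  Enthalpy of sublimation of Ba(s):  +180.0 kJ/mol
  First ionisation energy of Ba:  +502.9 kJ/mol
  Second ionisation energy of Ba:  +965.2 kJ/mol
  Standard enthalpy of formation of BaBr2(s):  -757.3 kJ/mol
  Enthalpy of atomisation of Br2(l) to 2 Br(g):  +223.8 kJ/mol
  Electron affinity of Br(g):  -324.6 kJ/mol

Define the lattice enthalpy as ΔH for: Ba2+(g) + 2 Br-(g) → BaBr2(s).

U = -1980.0 kJ/mol

ΔHf° = 1·ΔHsub + 1·(ΣIE) + 1·D(Br2) + 2·EA + U
-757.3 = 1·(+180.0) + 1·(+1468.1) + 1·(+223.8) + 2·(-324.6) + U
U = -757.3 − (+1222.7) = -1980.0 kJ/mol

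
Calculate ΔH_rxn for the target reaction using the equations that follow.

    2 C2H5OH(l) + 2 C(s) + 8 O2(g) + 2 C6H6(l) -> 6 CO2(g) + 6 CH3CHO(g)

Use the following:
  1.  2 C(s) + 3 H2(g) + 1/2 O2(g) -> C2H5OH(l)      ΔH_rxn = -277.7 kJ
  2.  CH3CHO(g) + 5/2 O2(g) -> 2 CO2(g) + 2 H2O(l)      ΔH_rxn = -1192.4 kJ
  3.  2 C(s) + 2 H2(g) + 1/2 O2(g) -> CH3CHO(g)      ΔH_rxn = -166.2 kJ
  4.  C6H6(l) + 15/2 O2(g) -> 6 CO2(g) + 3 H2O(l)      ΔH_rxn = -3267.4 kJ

ΔH_rxn = -2900.8 kJ

eq. 1 reversed and × 2 (reverse to put C2H5OH(l) on the reactant side; ×2 to match 2 C2H5OH(l) in the target): (-2)·(-277.7) = +555.4 kJ
eq. 2 reversed and × 3: (-3)·(-1192.4) = +3577.2 kJ
eq. 3 × 3: (3)·(-166.2) = -498.6 kJ
eq. 4 × 2 (×2 to match 2 C6H6(l) in the target): (2)·(-3267.4) = -6534.8 kJ
By Hess's law, ΔH_rxn = (-2)·(-277.7) + (-3)·(-1192.4) + (3)·(-166.2) + (2)·(-3267.4) = -2900.8 kJ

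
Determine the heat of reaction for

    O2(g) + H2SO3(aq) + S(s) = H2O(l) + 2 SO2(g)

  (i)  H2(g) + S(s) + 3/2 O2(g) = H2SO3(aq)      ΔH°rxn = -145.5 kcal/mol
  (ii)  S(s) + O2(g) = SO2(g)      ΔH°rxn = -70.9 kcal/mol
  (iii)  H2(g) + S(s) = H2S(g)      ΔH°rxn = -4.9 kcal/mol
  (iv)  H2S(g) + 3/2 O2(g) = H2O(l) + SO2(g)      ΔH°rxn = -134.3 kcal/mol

ΔH°rxn = -64.6 kcal/mol

(i) reversed (H2SO3(aq) must end up as a reactant): +145.5 kcal/mol
(ii) as written: -70.9 kcal/mol
(iii) as written: -4.9 kcal/mol
(iv) as written (H2O(l) already on the product side): -134.3 kcal/mol
Summing the manipulated equations, ΔH°rxn = (-1)·(-145.5) + (1)·(-70.9) + (1)·(-4.9) + (1)·(-134.3) = -64.6 kcal/mol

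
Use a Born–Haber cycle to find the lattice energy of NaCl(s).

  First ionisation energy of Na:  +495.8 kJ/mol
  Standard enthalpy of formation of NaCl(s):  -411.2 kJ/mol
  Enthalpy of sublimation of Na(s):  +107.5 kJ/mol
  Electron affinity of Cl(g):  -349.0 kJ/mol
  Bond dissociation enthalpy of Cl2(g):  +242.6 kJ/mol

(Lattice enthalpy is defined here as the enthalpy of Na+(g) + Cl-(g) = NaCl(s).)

U = -786.8 kJ/mol

ΔHf° = 1·ΔHsub + 1·(ΣIE) + 1/2·D(Cl2) + 1·EA + U
-411.2 = 1·(+107.5) + 1·(+495.8) + 1/2·(+242.6) + 1·(-349.0) + U
U = -411.2 − (+375.6) = -786.8 kJ/mol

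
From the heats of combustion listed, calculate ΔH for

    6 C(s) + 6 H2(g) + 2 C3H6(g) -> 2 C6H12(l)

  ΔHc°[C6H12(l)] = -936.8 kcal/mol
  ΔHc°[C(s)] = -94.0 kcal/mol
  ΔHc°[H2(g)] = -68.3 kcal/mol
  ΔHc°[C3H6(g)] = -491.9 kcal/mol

ΔH = -84.0 kcal/mol

Using ΔH = Σ nΔHc°(reactants) − Σ nΔHc°(products):
= [6·(-94.0) + 6·(-68.3) + 2·(-491.9)] − [2·(-936.8)]
= -84.0 kcal/mol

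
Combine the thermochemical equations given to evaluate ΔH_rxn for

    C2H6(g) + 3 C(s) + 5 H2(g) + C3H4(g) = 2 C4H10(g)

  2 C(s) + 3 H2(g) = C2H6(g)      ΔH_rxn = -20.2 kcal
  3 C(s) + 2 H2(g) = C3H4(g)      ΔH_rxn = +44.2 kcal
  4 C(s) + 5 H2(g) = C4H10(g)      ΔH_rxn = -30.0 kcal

ΔH_rxn = -84.0 kcal

equation 1 reversed (C2H6(g) must end up as a reactant): +20.2 kcal
equation 2 reversed (reverse to put C3H4(g) on the reactant side): -44.2 kcal
equation 3 × 2 (scale by 2 for the 2 C4H10(g)): (2)·(-30.0) = -60.0 kcal
ΔH_rxn = (+20.2) + (-44.2) + (-60.0) = -84.0 kcal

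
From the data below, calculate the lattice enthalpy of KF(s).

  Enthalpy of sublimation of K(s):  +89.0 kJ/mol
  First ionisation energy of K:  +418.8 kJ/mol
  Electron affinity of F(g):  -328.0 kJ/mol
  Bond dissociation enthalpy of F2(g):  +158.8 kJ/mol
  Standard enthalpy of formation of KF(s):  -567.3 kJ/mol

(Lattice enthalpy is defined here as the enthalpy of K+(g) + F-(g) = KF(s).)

ΔHf° = 1·ΔHsub + 1·(ΣIE) + 1/2·D(F2) + 1·EA + U
-567.3 = 1·(+89.0) + 1·(+418.8) + 1/2·(+158.8) + 1·(-328.0) + U
U = -567.3 − (+259.2) = -826.5 kJ/mol

U = -826.5 kJ/mol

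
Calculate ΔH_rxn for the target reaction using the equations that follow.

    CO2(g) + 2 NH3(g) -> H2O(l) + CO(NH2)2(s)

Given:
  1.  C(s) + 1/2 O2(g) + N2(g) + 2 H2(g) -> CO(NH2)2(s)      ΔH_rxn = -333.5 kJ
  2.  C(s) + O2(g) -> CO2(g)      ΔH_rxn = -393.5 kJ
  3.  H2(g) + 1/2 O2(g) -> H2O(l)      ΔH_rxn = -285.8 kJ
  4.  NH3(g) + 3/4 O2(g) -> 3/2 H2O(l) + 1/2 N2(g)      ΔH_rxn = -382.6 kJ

ΔH_rxn = -133.6 kJ

eq. 1 as written: -333.5 kJ
eq. 2 reversed: +393.5 kJ
eq. 3 reversed and × 2: (-2)·(-285.8) = +571.6 kJ
eq. 4 × 2: (2)·(-382.6) = -765.2 kJ
ΔH_rxn = (-333.5) + (+393.5) + (+571.6) + (-765.2) = -133.6 kJ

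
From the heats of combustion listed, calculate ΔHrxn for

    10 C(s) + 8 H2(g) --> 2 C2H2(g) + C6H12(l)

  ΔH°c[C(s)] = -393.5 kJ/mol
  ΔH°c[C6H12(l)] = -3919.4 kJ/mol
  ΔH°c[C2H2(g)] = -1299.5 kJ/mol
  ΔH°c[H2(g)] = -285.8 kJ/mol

ΔHrxn = 297.0 kJ/mol

With combustion enthalpies, reactants minus products:
= [10·(-393.5) + 8·(-285.8)] − [2·(-1299.5) + 1·(-3919.4)]
= 297.0 kJ/mol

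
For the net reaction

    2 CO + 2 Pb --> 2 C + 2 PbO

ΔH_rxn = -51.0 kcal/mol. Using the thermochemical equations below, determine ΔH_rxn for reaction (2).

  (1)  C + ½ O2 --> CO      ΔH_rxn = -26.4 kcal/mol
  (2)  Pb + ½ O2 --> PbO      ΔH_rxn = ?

ΔH_rxn = -51.9 kcal/mol

(1) reversed and × 2: (-2)·(-26.4) = +52.8 kcal/mol
(2) × 2: contributes 2·x
-51.0 = (+52.8) + 2·x
x = (-51.0 − (+52.8)) / (2) = -51.9 kcal/mol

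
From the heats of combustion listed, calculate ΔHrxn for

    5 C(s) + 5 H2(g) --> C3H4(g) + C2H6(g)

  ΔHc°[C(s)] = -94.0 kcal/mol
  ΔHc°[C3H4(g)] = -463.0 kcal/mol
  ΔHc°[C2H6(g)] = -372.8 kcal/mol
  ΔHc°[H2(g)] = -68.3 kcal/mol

ΔHrxn = 24.3 kcal/mol

Using ΔH = Σ nΔHc°(reactants) − Σ nΔHc°(products):
= [5·(-94.0) + 5·(-68.3)] − [1·(-463.0) + 1·(-372.8)]
= 24.3 kcal/mol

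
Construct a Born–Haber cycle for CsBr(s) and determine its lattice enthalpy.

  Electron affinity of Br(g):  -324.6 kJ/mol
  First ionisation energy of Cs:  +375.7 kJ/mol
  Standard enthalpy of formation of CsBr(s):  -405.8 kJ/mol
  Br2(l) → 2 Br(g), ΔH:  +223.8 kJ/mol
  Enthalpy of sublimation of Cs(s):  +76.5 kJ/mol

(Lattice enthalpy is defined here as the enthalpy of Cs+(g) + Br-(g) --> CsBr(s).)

U = -645.3 kJ/mol

ΔHf° = 1·ΔHsub + 1·(ΣIE) + 1/2·D(Br2) + 1·EA + U
-405.8 = 1·(+76.5) + 1·(+375.7) + 1/2·(+223.8) + 1·(-324.6) + U
U = -405.8 − (+239.5) = -645.3 kJ/mol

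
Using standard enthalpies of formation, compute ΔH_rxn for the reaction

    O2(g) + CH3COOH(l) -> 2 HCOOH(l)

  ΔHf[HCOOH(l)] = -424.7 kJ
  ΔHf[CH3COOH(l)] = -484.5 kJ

Products: 2·(-424.7) = -849.4
Reactants: 1·(+0.0) + 1·(-484.5) = -484.5
ΔH_rxn = (-849.4) − (-484.5) = -364.9 kJ

ΔH_rxn = -364.9 kJ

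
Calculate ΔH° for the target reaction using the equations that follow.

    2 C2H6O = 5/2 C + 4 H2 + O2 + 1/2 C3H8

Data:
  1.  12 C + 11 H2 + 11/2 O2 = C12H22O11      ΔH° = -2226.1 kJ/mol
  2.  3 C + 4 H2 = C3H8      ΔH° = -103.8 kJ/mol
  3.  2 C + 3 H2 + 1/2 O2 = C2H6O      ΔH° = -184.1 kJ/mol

ΔH° = 316.3 kJ/mol

eq. 1: not needed.
eq. 2 × 1/2: (1/2)·(-103.8) = -51.9 kJ/mol
eq. 3 reversed and × 2: (-2)·(-184.1) = +368.2 kJ/mol
Combining the equations, ΔH° = (1/2)·(-103.8) + (-2)·(-184.1) = 316.3 kJ/mol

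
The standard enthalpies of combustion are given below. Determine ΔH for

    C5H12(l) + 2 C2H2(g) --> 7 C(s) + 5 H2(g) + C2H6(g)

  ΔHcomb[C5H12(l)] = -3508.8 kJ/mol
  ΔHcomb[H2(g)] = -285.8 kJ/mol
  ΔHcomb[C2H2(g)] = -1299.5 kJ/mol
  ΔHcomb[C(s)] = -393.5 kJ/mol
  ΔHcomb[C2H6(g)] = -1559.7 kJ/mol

ΔH = -364.6 kJ/mol

With combustion enthalpies, reactants minus products:
= [1·(-3508.8) + 2·(-1299.5)] − [7·(-393.5) + 5·(-285.8) + 1·(-1559.7)]
= -364.6 kJ/mol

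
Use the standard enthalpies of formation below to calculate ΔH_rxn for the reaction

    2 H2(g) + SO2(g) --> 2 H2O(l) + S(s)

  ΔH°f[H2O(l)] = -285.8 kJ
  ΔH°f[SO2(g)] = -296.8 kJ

ΔH_rxn = -274.8 kJ

Products: 2·(-285.8) + 1·(+0.0) = -571.6
Reactants: 2·(+0.0) + 1·(-296.8) = -296.8
ΔH_rxn = (-571.6) − (-296.8) = -274.8 kJ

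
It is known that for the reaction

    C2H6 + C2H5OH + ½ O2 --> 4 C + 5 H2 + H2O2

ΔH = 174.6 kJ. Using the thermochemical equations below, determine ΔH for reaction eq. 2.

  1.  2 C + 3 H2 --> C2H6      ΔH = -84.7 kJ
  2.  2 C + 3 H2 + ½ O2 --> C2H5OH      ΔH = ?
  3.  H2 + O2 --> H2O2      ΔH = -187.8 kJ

eq. 1 reversed (reverse to put C2H6 on the reactant side): +84.7 kJ
eq. 2 reversed (reverse to put C2H5OH on the reactant side): contributes −x
eq. 3 as written (H2O2 already on the product side): -187.8 kJ
+174.6 = (+84.7) + (-187.8) − x
x = (+174.6 − (-103.1)) / (-1) = -277.7 kJ

ΔH = -277.7 kJ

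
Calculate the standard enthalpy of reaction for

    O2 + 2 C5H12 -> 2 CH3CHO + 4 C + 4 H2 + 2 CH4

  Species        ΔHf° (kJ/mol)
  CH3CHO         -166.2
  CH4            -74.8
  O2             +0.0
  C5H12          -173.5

ΔH° = -135.0 kJ/mol

ΔH°rxn = Σ nΔHf°(products) − Σ nΔHf°(reactants).
Products: 2·(-166.2) + 4·(+0.0) + 4·(+0.0) + 2·(-74.8) = -482.0
Reactants: 1·(+0.0) + 2·(-173.5) = -347.0
ΔH° = (-482.0) − (-347.0) = -135.0 kJ/mol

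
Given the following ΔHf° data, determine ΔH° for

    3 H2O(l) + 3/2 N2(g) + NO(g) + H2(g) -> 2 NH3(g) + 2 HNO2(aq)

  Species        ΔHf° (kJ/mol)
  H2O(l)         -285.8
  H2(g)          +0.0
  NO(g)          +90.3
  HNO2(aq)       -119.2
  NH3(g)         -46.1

ΔH° = 436.5 kJ/mol

Products: 2·(-46.1) + 2·(-119.2) = -330.6
Reactants: 3·(-285.8) + 3/2·(+0.0) + 1·(+90.3) + 1·(+0.0) = -767.1
ΔH° = (-330.6) − (-767.1) = 436.5 kJ/mol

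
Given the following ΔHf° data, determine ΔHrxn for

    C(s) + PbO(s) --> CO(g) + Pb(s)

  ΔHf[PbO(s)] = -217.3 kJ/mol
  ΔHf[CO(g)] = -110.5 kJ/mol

ΔH°rxn = Σ nΔHf°(products) − Σ nΔHf°(reactants).
Products: 1·(-110.5) + 1·(+0.0) = -110.5
Reactants: 1·(+0.0) + 1·(-217.3) = -217.3
ΔHrxn = (-110.5) − (-217.3) = 106.8 kJ/mol

ΔHrxn = 106.8 kJ/mol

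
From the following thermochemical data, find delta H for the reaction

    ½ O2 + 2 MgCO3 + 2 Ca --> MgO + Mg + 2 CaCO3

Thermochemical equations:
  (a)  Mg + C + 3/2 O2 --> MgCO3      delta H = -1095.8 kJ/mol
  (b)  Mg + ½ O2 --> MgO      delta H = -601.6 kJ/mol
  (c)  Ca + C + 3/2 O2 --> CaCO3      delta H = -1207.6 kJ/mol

(a) reversed and × 2 (MgCO3 must end up as a reactant; ×2 to match 2 MgCO3 in the target): (-2)·(-1095.8) = +2191.6 kJ/mol
(b) as written (MgO already on the product side): -601.6 kJ/mol
(c) × 2 (×2 to match 2 CaCO3 in the target): (2)·(-1207.6) = -2415.2 kJ/mol
By Hess's law, delta H = (+2191.6) + (-601.6) + (-2415.2) = -825.2 kJ/mol

delta H = -825.2 kJ/mol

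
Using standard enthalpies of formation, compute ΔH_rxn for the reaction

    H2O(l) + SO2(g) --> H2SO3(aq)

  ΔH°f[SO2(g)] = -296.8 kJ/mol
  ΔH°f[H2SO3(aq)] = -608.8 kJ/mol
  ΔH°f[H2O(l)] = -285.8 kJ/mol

Products: 1·(-608.8) = -608.8
Reactants: 1·(-285.8) + 1·(-296.8) = -582.6
ΔH_rxn = (-608.8) − (-582.6) = -26.2 kJ/mol

ΔH_rxn = -26.2 kJ/mol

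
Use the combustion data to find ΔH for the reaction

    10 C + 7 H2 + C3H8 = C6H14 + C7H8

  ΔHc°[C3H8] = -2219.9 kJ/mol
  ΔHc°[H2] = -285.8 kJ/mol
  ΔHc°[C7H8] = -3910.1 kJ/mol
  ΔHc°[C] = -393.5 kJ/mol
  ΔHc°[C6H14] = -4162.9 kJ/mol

ΔH = -82.5 kJ/mol

Using ΔH = Σ nΔHc°(reactants) − Σ nΔHc°(products):
= [10·(-393.5) + 7·(-285.8) + 1·(-2219.9)] − [1·(-4162.9) + 1·(-3910.1)]
= -82.5 kJ/mol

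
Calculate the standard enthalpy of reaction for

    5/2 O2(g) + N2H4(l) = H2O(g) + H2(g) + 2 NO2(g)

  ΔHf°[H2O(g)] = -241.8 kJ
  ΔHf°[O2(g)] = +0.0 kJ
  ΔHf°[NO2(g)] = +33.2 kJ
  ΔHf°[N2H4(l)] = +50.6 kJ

ΔHrxn = -226.0 kJ

Products: 1·(-241.8) + 1·(+0.0) + 2·(+33.2) = -175.4
Reactants: 5/2·(+0.0) + 1·(+50.6) = +50.6
ΔHrxn = (-175.4) − (+50.6) = -226.0 kJ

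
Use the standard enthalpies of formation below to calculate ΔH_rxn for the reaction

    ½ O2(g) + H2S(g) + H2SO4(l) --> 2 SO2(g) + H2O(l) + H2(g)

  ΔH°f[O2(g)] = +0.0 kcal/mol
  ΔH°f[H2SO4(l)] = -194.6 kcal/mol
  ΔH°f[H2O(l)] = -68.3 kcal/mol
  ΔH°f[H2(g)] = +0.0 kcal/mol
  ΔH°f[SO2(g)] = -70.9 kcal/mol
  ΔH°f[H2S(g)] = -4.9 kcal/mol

Products: 2·(-70.9) + 1·(-68.3) + 1·(+0.0) = -210.1
Reactants: 1/2·(+0.0) + 1·(-4.9) + 1·(-194.6) = -199.5
ΔH_rxn = (-210.1) − (-199.5) = -10.6 kcal/mol

ΔH_rxn = -10.6 kcal/mol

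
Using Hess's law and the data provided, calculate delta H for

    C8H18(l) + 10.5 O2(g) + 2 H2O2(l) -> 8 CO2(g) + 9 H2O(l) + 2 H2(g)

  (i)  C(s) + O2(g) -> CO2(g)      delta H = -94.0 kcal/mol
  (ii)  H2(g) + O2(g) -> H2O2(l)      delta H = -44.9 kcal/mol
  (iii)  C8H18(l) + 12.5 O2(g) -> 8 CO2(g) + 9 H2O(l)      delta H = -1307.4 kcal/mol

(i): not needed.
(ii) reversed and × 2: (-2)·(-44.9) = +89.8 kcal/mol
(iii) as written: -1307.4 kcal/mol
delta H = (+89.8) + (-1307.4) = -1217.6 kcal/mol

delta H = -1217.6 kcal/mol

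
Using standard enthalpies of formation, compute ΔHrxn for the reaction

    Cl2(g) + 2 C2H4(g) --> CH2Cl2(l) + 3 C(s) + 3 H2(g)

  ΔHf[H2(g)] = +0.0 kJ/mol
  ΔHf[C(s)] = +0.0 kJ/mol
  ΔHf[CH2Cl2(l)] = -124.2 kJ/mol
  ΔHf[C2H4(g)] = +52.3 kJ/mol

Products: 1·(-124.2) + 3·(+0.0) + 3·(+0.0) = -124.2
Reactants: 1·(+0.0) + 2·(+52.3) = +104.6
ΔHrxn = (-124.2) − (+104.6) = -228.8 kJ/mol

ΔHrxn = -228.8 kJ/mol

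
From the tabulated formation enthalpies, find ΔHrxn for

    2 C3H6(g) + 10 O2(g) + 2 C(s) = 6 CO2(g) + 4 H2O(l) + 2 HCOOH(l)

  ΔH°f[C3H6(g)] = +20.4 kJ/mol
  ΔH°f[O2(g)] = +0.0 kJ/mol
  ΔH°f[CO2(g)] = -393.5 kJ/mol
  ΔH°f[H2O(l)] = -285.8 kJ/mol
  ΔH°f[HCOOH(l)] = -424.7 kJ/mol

ΔH°rxn = Σ nΔHf°(products) − Σ nΔHf°(reactants).
Products: 6·(-393.5) + 4·(-285.8) + 2·(-424.7) = -4353.6
Reactants: 2·(+20.4) + 10·(+0.0) + 2·(+0.0) = +40.8
ΔHrxn = (-4353.6) − (+40.8) = -4394.4 kJ/mol

ΔHrxn = -4394.4 kJ/mol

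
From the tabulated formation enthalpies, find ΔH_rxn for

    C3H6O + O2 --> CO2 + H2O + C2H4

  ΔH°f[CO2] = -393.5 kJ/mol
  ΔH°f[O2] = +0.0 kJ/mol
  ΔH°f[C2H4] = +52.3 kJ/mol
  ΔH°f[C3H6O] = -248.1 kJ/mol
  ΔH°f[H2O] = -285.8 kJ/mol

Products: 1·(-393.5) + 1·(-285.8) + 1·(+52.3) = -627.0
Reactants: 1·(-248.1) + 1·(+0.0) = -248.1
ΔH_rxn = (-627.0) − (-248.1) = -378.9 kJ/mol

ΔH_rxn = -378.9 kJ/mol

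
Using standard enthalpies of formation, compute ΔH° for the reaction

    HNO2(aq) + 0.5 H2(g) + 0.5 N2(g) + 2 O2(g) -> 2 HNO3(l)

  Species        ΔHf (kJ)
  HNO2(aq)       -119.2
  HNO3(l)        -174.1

Products: 2·(-174.1) = -348.2
Reactants: 1·(-119.2) + 1/2·(+0.0) + 1/2·(+0.0) + 2·(+0.0) = -119.2
ΔH° = (-348.2) − (-119.2) = -229.0 kJ

ΔH° = -229.0 kJ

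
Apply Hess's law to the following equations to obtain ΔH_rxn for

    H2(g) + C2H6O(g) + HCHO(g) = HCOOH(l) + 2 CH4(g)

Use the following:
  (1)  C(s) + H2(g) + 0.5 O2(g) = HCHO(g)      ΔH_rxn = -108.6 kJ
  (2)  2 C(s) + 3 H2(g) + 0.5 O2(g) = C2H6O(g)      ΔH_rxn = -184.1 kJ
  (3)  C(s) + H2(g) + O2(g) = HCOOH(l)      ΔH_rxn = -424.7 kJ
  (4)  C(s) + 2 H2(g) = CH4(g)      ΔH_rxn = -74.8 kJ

(1) reversed: +108.6 kJ
(2) reversed: +184.1 kJ
(3) as written: -424.7 kJ
(4) × 2: (2)·(-74.8) = -149.6 kJ
By Hess's law, ΔH_rxn = (-1)·(-108.6) + (-1)·(-184.1) + (1)·(-424.7) + (2)·(-74.8) = -281.6 kJ

ΔH_rxn = -281.6 kJ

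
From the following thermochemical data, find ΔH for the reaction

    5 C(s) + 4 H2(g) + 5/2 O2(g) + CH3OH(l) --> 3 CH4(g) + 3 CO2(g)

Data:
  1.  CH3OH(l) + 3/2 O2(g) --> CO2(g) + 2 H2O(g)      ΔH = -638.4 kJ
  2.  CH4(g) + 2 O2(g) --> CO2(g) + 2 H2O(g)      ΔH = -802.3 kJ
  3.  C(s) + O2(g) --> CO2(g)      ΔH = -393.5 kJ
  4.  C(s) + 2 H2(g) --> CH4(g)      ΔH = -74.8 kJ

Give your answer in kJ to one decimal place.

ΔH = -1166.2 kJ

eq. 1 as written (CH3OH(l) already on the reactant side): -638.4 kJ
eq. 2 reversed: +802.3 kJ
eq. 3 × 3: (3)·(-393.5) = -1180.5 kJ
eq. 4 × 2 (×2 to match 4 H2(g) in the target): (2)·(-74.8) = -149.6 kJ
Summing the manipulated equations, ΔH = (-638.4) + (+802.3) + (-1180.5) + (-149.6) = -1166.2 kJ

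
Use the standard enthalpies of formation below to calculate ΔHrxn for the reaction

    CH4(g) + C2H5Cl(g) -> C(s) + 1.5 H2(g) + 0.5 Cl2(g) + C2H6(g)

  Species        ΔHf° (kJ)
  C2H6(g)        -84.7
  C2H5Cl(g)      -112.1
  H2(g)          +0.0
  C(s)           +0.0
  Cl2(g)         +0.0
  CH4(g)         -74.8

ΔHrxn = 102.2 kJ

Products: 1·(+0.0) + 3/2·(+0.0) + 1/2·(+0.0) + 1·(-84.7) = -84.7
Reactants: 1·(-74.8) + 1·(-112.1) = -186.9
ΔHrxn = (-84.7) − (-186.9) = 102.2 kJ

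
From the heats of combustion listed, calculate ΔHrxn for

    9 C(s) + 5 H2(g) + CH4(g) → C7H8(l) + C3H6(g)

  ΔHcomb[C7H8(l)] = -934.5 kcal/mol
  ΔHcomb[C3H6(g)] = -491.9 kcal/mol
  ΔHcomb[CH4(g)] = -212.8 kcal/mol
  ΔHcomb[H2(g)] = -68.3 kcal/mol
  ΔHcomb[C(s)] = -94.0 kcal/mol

With combustion enthalpies, reactants minus products:
= [9·(-94.0) + 5·(-68.3) + 1·(-212.8)] − [1·(-934.5) + 1·(-491.9)]
= 26.1 kcal/mol

ΔHrxn = 26.1 kcal/mol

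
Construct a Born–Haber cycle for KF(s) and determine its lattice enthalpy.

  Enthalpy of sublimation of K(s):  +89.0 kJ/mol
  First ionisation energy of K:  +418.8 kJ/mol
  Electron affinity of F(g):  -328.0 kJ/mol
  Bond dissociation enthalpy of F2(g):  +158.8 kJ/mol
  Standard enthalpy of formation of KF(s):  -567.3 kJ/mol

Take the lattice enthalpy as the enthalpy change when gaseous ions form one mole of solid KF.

ΔHf° = 1·ΔHsub + 1·(ΣIE) + 1/2·D(F2) + 1·EA + U
-567.3 = 1·(+89.0) + 1·(+418.8) + 1/2·(+158.8) + 1·(-328.0) + U
U = -567.3 − (+259.2) = -826.5 kJ/mol

U = -826.5 kJ/mol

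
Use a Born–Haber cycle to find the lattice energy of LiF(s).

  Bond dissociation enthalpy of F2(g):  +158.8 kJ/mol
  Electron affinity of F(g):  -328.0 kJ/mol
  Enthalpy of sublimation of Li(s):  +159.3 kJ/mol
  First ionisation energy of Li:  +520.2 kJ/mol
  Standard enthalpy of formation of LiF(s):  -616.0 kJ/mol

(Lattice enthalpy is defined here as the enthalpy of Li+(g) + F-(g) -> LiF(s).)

U = -1046.9 kJ/mol

ΔHf° = 1·ΔHsub + 1·(ΣIE) + 1/2·D(F2) + 1·EA + U
-616.0 = 1·(+159.3) + 1·(+520.2) + 1/2·(+158.8) + 1·(-328.0) + U
U = -616.0 − (+430.9) = -1046.9 kJ/mol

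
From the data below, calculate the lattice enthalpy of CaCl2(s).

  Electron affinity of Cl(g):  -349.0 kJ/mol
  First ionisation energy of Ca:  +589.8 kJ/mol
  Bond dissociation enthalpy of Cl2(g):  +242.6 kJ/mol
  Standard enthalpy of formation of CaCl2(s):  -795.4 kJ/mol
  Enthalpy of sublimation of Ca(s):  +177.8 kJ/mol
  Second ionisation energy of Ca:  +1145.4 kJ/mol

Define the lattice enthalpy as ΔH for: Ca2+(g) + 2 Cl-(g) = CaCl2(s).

ΔHf° = 1·ΔHsub + 1·(ΣIE) + 1·D(Cl2) + 2·EA + U
-795.4 = 1·(+177.8) + 1·(+1735.2) + 1·(+242.6) + 2·(-349.0) + U
U = -795.4 − (+1457.6) = -2253.0 kJ/mol

U = -2253.0 kJ/mol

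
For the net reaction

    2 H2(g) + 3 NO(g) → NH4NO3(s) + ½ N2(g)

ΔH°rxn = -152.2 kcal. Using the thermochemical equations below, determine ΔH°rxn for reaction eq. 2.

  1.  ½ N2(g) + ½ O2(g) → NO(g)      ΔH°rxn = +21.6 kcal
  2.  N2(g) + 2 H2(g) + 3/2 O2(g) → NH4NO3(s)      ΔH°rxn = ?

eq. 1 reversed and × 3 (reverse to put NO(g) on the reactant side; scale by 3 for the 3 NO(g)): (-3)·(+21.6) = -64.8 kcal
eq. 2 as written (NH4NO3(s) already on the product side): contributes x
-152.2 = (-64.8) + x
x = (-152.2 − (-64.8)) / (1) = -87.4 kcal

ΔH°rxn = -87.4 kcal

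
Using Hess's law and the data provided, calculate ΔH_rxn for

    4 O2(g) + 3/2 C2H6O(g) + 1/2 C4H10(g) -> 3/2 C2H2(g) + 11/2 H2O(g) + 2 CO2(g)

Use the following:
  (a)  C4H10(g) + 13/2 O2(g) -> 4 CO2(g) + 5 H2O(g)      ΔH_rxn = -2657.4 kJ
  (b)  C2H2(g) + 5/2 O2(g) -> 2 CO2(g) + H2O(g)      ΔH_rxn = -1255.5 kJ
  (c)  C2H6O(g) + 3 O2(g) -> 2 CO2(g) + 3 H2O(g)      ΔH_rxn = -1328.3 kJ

(a) × 1/2 (scale by 1/2 for the 1/2 C4H10(g)): (1/2)·(-2657.4) = -1328.7 kJ
(b) reversed and × 3/2 (C2H2(g) must end up as a product; scale by 3/2 for the 3/2 C2H2(g)): (-3/2)·(-1255.5) = +1883.25 kJ
(c) × 3/2 (scale by 3/2 for the 3/2 C2H6O(g)): (3/2)·(-1328.3) = -1992.45 kJ
ΔH_rxn = (-1328.7) + (+1883.25) + (-1992.45) = -1437.9 kJ

ΔH_rxn = -1437.9 kJ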